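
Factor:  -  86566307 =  - 4817^1*17971^1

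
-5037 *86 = -433182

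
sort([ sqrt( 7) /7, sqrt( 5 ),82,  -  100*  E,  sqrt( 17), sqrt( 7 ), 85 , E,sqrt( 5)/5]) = [ - 100*E, sqrt( 7)/7,sqrt( 5 ) /5,  sqrt(5), sqrt( 7 ), E , sqrt( 17 ),82 , 85 ] 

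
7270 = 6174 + 1096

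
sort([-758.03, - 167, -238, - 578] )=[ - 758.03,  -  578,-238, - 167 ]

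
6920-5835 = 1085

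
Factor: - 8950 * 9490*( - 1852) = 157300546000 = 2^4*5^3*13^1 * 73^1*179^1* 463^1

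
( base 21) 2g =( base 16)3a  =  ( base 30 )1s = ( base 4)322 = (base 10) 58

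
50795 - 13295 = 37500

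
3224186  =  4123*782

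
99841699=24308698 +75533001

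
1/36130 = 1/36130 = 0.00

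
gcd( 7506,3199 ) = 1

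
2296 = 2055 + 241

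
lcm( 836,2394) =52668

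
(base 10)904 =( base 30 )104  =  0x388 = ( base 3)1020111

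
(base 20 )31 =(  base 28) 25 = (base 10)61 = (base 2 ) 111101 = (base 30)21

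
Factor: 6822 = 2^1*3^2*379^1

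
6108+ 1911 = 8019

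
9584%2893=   905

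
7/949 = 7/949=0.01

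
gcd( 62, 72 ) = 2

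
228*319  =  72732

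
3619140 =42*86170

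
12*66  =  792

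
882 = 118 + 764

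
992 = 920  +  72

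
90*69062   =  6215580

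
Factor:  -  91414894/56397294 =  - 45707447/28198647 = - 3^(- 2)*137^1 * 333631^1*3133183^( - 1)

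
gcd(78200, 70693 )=1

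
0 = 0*906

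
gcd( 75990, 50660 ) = 25330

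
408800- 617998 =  - 209198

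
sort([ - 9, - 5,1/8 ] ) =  [ - 9, - 5, 1/8] 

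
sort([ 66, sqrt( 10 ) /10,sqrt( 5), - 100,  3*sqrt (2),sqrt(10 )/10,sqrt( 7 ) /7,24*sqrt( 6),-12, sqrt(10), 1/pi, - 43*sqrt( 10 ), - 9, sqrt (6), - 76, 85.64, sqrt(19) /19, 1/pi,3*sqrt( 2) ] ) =[- 43*sqrt( 10), - 100,  -  76, - 12, - 9, sqrt( 19 ) /19,sqrt(10 ) /10,  sqrt( 10)/10,  1/pi, 1/pi,sqrt( 7 )/7, sqrt( 5 ),sqrt(6), sqrt( 10),3* sqrt( 2), 3*sqrt( 2), 24*sqrt( 6),66, 85.64 ]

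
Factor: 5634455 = 5^1*83^1*13577^1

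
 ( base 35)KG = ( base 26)11e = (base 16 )2cc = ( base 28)PG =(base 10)716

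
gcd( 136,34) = 34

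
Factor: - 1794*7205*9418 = -121734901860 = - 2^2*3^1*5^1*11^1*13^1*17^1*23^1*131^1*277^1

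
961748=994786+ - 33038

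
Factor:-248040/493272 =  - 265/527  =  - 5^1*17^( - 1)*31^ ( - 1 )*53^1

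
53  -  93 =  - 40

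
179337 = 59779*3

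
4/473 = 4/473 = 0.01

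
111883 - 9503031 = - 9391148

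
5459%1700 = 359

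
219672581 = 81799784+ 137872797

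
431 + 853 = 1284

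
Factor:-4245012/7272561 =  - 1415004/2424187 = - 2^2 * 3^1*281^( - 1 ) * 8627^(- 1)*117917^1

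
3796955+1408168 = 5205123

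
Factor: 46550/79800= 2^ (-2)*3^(-1 )*7^1  =  7/12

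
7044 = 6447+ 597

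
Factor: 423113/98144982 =2^ ( - 1 ) * 3^( - 2 )*13^ ( - 1)*17^1*24889^1* 419423^( - 1 )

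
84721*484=41004964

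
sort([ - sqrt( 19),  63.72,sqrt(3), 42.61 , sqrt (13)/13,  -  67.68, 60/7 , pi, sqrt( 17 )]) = [ - 67.68, - sqrt( 19), sqrt(13 ) /13,sqrt( 3),pi, sqrt (17), 60/7, 42.61 , 63.72]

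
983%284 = 131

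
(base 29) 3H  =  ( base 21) 4k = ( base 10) 104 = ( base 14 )76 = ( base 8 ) 150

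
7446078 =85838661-78392583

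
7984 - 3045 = 4939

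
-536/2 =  - 268 = -268.00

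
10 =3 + 7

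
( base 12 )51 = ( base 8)75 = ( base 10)61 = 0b111101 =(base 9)67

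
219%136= 83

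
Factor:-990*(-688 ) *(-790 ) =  - 2^6*3^2 *5^2*11^1 * 43^1  *  79^1 = - 538084800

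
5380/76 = 70+15/19 = 70.79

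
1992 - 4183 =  - 2191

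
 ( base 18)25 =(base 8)51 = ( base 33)18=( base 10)41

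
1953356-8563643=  - 6610287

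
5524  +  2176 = 7700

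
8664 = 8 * 1083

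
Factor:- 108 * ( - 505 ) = 2^2*3^3*5^1 * 101^1 = 54540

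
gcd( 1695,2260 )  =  565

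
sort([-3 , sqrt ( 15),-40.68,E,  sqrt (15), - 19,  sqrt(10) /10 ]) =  [ -40.68 , -19,- 3,sqrt( 10) /10, E,sqrt( 15 ),sqrt(15)]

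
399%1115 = 399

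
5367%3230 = 2137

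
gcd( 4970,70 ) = 70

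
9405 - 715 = 8690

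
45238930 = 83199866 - 37960936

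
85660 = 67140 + 18520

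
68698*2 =137396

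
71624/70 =5116/5 = 1023.20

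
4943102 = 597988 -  - 4345114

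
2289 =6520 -4231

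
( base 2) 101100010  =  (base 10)354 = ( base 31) bd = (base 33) AO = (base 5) 2404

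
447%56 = 55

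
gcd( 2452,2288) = 4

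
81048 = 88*921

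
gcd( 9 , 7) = 1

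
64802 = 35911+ 28891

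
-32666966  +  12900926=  - 19766040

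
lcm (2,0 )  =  0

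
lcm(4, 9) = 36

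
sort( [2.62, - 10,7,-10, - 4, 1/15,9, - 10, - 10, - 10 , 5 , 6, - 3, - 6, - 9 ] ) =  [ - 10 , - 10,- 10,  -  10, -10,-9, - 6, - 4, - 3,1/15, 2.62,5, 6,7, 9]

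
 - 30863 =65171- 96034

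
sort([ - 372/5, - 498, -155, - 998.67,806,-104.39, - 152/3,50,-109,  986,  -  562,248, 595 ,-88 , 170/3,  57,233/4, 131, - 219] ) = [ -998.67,- 562, - 498, - 219,-155, - 109, - 104.39, - 88, - 372/5, - 152/3  ,  50,170/3, 57, 233/4,131, 248, 595, 806,986] 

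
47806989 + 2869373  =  50676362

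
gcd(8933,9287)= 1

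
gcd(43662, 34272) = 6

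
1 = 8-7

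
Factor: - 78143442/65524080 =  - 13023907/10920680 = -  2^( - 3 )*5^(- 1)*13^1*31^( - 1) * 8807^( - 1)*1001839^1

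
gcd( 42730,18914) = 2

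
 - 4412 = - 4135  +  -277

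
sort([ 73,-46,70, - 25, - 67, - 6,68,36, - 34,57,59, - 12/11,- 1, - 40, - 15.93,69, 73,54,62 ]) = [ - 67,-46, - 40,-34, - 25, - 15.93, - 6, - 12/11, - 1, 36,54,57,59,62,  68, 69 , 70,73, 73]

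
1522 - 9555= - 8033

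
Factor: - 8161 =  - 8161^1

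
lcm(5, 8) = 40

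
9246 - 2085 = 7161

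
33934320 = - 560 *( - 60597 )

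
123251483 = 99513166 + 23738317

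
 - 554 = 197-751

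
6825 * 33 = 225225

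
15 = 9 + 6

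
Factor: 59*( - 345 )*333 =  - 6778215 = -3^3 * 5^1*23^1 * 37^1*59^1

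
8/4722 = 4/2361 = 0.00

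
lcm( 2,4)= 4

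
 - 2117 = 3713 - 5830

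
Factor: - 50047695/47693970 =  - 1112171/1059866 =-  2^(-1 )*529933^(-1)*1112171^1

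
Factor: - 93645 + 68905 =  - 24740=-2^2*5^1*1237^1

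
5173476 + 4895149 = 10068625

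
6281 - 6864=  - 583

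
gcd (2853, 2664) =9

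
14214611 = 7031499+7183112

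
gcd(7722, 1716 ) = 858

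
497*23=11431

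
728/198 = 364/99=3.68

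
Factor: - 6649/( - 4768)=2^( - 5 )*61^1  *  109^1*149^(-1 ) 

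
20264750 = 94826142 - 74561392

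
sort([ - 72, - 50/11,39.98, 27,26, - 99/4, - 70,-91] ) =[ - 91, - 72, - 70,-99/4, - 50/11,26, 27 , 39.98]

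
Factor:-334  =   - 2^1*167^1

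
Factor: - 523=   -  523^1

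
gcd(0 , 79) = 79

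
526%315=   211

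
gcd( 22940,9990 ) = 370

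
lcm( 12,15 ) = 60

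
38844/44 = 9711/11 = 882.82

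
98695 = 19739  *5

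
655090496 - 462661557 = 192428939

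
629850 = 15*41990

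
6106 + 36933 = 43039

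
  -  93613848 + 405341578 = 311727730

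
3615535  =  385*9391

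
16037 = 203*79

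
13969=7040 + 6929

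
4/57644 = 1/14411 = 0.00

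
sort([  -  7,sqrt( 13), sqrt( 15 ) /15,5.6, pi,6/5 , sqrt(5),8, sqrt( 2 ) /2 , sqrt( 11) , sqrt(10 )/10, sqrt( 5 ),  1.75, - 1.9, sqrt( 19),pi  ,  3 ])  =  [ - 7, - 1.9,sqrt( 15)/15,sqrt( 10)/10,  sqrt( 2 ) /2,  6/5,1.75,  sqrt( 5),sqrt( 5), 3,pi, pi,  sqrt( 11), sqrt( 13),sqrt( 19), 5.6 , 8]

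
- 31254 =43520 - 74774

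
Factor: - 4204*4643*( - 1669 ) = 32577498068  =  2^2*1051^1*1669^1*4643^1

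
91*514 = 46774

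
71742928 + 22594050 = 94336978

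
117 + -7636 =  - 7519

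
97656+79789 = 177445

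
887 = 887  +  0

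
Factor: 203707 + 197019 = 2^1 *200363^1 = 400726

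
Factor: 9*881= 7929 =3^2*881^1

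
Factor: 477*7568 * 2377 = 8580817872 = 2^4 * 3^2*11^1 * 43^1 * 53^1 * 2377^1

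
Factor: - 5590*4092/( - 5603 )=2^3*3^1*5^1*11^1 * 31^1*43^1*431^(-1 ) = 1759560/431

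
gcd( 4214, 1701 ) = 7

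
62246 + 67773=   130019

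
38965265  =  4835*8059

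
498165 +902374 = 1400539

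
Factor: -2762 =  - 2^1*1381^1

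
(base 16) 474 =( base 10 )1140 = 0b10001110100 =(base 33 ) 11i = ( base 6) 5140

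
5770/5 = 1154 = 1154.00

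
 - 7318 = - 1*7318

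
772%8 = 4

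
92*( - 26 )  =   - 2392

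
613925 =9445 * 65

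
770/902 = 35/41 = 0.85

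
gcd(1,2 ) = 1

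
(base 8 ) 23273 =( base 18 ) 1caf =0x26bb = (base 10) 9915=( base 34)8jl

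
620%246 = 128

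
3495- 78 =3417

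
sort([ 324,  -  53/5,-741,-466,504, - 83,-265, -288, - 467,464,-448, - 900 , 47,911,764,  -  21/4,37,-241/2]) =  [ - 900, - 741, - 467, - 466, - 448, - 288, - 265,-241/2,-83  ,  -  53/5,-21/4 , 37, 47,324,464,504,764, 911]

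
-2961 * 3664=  - 10849104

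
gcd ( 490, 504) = 14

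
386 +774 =1160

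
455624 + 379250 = 834874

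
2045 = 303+1742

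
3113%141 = 11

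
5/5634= 5/5634 =0.00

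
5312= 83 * 64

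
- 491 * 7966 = -3911306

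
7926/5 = 1585 +1/5 = 1585.20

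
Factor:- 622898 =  - 2^1 * 43^1*7243^1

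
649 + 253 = 902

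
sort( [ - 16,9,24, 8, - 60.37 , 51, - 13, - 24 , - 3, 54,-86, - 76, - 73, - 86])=[-86  , - 86,  -  76, - 73,- 60.37, - 24, - 16,-13, - 3, 8,9, 24 , 51,54 ]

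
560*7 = 3920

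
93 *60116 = 5590788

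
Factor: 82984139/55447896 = 11854877/7921128 = 2^( - 3)*3^( - 1 )*330047^( - 1 )*11854877^1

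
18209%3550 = 459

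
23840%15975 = 7865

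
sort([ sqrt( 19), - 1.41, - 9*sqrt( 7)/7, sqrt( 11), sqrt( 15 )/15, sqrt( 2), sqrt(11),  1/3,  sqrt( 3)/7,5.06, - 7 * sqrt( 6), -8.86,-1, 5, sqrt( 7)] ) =[ - 7*sqrt (6), - 8.86,- 9*sqrt( 7) /7, - 1.41,-1, sqrt( 3)/7,  sqrt( 15) /15,1/3, sqrt( 2),sqrt(7 ), sqrt(11 ) , sqrt(11), sqrt(19), 5, 5.06]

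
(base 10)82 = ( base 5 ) 312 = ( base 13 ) 64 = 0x52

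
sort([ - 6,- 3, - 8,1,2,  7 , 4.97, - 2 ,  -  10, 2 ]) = [ - 10, - 8, - 6, - 3, - 2,1,  2 , 2,  4.97, 7] 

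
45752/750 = 22876/375 = 61.00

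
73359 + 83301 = 156660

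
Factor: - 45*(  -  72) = 3240 = 2^3*3^4*5^1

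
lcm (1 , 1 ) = 1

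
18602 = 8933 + 9669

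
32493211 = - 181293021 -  - 213786232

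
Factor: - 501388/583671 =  - 2^2*3^( - 1)*11^( - 1 )*23^( - 1)*163^1  =  - 652/759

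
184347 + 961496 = 1145843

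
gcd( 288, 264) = 24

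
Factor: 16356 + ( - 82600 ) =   -  2^2*16561^1 = -66244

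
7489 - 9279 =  - 1790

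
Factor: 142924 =2^2*35731^1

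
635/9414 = 635/9414 = 0.07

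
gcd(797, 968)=1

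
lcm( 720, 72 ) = 720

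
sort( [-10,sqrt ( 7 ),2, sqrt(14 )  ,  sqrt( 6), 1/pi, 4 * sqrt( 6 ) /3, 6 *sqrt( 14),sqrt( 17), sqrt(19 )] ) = [ - 10, 1/pi, 2,sqrt(6 ),sqrt( 7 ),4*sqrt(6 ) /3 , sqrt( 14 ), sqrt( 17) , sqrt( 19 ) , 6*sqrt (14 )] 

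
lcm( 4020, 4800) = 321600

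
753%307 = 139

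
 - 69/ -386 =69/386 = 0.18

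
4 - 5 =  - 1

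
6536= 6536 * 1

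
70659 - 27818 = 42841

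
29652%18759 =10893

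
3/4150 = 3/4150 = 0.00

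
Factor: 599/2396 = 1/4= 2^ ( - 2 )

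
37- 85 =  - 48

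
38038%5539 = 4804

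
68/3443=68/3443  =  0.02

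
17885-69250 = -51365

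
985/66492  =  985/66492  =  0.01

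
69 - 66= 3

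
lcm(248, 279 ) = 2232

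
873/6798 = 291/2266 = 0.13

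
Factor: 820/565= 2^2*41^1*113^(-1 ) = 164/113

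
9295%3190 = 2915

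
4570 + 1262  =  5832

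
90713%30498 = 29717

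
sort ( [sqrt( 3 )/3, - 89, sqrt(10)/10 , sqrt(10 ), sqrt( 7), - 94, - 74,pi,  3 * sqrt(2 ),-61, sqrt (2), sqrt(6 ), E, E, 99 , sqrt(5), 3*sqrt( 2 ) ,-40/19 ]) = [ - 94, - 89, - 74, - 61, - 40/19, sqrt( 10 ) /10, sqrt( 3 )/3 , sqrt(2),  sqrt(5 ), sqrt ( 6 ), sqrt(7 ),  E, E,pi, sqrt( 10 ), 3 *sqrt( 2 ), 3*sqrt(2), 99 ] 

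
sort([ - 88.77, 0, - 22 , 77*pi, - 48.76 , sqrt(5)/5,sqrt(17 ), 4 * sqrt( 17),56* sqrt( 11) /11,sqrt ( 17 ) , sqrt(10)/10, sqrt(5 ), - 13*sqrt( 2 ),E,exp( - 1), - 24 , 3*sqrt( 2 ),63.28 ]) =[ - 88.77,-48.76, - 24, - 22, - 13*sqrt(2 ), 0 , sqrt( 10) /10, exp ( - 1) , sqrt( 5) /5,sqrt(5),  E,sqrt( 17 ) , sqrt (17), 3*sqrt( 2), 4 * sqrt( 17), 56*sqrt(11 )/11, 63.28,77*pi ]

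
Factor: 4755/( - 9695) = -3^1*7^( - 1 )*277^(- 1)*317^1 = -951/1939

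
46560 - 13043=33517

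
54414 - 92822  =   - 38408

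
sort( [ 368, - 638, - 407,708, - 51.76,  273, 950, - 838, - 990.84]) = [ - 990.84, - 838, -638, - 407, - 51.76,273,368, 708, 950]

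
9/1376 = 9/1376 = 0.01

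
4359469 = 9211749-4852280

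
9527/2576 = 1361/368 = 3.70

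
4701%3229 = 1472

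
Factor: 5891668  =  2^2*109^1*13513^1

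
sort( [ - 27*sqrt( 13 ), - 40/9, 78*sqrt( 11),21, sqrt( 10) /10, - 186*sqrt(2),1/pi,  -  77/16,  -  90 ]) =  [-186*sqrt( 2), - 27*sqrt(13 ),-90, - 77/16, - 40/9, sqrt(10)/10, 1/pi,21, 78* sqrt( 11) ] 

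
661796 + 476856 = 1138652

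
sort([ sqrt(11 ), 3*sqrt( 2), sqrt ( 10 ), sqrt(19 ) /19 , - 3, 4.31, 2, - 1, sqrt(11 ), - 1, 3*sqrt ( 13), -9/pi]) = [ - 3, - 9/pi,-1, - 1, sqrt(19 ) /19,2, sqrt( 10 ), sqrt(11),  sqrt ( 11), 3*sqrt ( 2 ),  4.31, 3*sqrt( 13)] 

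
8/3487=8/3487   =  0.00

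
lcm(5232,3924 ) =15696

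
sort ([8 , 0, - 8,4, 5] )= [ - 8, 0, 4 , 5, 8] 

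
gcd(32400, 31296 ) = 48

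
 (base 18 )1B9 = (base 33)G3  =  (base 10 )531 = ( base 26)kb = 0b1000010011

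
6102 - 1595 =4507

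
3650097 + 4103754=7753851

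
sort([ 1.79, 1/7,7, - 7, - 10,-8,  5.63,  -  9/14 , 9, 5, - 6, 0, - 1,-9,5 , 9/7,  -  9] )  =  [ - 10, - 9, - 9, - 8,-7,-6, - 1, - 9/14, 0, 1/7, 9/7, 1.79, 5, 5, 5.63, 7, 9 ] 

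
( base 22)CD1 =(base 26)90b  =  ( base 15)1c15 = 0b1011111001111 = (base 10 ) 6095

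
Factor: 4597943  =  7^1 *19^1*181^1*191^1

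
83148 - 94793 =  - 11645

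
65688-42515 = 23173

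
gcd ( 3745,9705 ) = 5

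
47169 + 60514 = 107683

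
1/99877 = 1/99877 =0.00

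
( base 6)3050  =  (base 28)O6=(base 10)678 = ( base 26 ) 102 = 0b1010100110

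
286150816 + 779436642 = 1065587458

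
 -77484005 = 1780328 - 79264333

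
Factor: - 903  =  - 3^1 * 7^1*43^1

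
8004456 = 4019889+3984567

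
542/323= 542/323= 1.68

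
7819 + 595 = 8414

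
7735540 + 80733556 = 88469096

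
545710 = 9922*55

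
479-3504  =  -3025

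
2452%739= 235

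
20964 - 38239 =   -  17275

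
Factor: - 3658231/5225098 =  - 2^( - 1)*61^1*59971^1*2612549^( - 1)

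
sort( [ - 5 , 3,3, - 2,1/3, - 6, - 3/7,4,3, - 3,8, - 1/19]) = [ - 6, - 5, - 3,  -  2, - 3/7, - 1/19,1/3, 3, 3,3,4, 8] 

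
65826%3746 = 2144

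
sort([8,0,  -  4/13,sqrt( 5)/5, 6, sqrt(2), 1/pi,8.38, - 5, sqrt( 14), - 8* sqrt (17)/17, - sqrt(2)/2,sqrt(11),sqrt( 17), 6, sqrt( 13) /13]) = [ - 5, - 8*sqrt(17)/17 ,-sqrt(2)/2,-4/13, 0, sqrt( 13)/13, 1/pi, sqrt(5)/5,sqrt( 2 ), sqrt( 11), sqrt(14),sqrt( 17),6, 6 , 8,8.38 ] 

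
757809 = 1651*459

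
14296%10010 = 4286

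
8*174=1392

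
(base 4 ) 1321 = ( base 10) 121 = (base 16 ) 79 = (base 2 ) 1111001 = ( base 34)3J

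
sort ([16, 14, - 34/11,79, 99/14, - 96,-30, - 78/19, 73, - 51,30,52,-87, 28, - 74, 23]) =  [ - 96, - 87, - 74, -51, - 30, - 78/19, - 34/11,  99/14,14 , 16, 23, 28, 30, 52, 73, 79 ] 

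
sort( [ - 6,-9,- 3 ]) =[ - 9, - 6, - 3]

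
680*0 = 0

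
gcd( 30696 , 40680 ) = 24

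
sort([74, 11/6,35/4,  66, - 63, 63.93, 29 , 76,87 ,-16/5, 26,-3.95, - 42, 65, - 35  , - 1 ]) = [ - 63 , - 42,-35, - 3.95, - 16/5, - 1, 11/6, 35/4, 26, 29, 63.93, 65, 66 , 74, 76 , 87 ] 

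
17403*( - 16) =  - 278448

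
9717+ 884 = 10601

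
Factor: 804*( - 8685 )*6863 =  - 47922544620 = -  2^2*3^3 * 5^1*67^1 *193^1* 6863^1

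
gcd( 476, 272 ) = 68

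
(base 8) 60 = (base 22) 24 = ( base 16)30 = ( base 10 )48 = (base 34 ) 1E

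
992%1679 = 992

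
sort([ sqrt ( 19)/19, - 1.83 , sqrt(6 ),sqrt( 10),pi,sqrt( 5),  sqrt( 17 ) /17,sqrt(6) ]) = [ - 1.83,sqrt( 19) /19,  sqrt(17)/17,sqrt (5 ),sqrt (6 ), sqrt(6), pi,sqrt(10)] 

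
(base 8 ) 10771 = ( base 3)20022102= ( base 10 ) 4601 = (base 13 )212c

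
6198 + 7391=13589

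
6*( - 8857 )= - 53142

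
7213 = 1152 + 6061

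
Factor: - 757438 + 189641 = - 567797  =  - 181^1* 3137^1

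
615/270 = 41/18 =2.28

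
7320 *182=1332240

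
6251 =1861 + 4390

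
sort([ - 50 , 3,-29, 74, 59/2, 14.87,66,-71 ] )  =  [  -  71 ,-50,-29,3, 14.87, 59/2 , 66, 74] 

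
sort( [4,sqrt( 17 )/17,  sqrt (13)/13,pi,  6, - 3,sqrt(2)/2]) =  [ - 3,sqrt( 17)/17,sqrt ( 13 ) /13,sqrt( 2 ) /2,pi,  4, 6]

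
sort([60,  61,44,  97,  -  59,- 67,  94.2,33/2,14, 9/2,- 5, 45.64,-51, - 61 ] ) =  [ - 67, - 61, - 59, - 51,-5, 9/2,14,  33/2,44, 45.64, 60,61,94.2, 97]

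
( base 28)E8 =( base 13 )24a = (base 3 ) 112211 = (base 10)400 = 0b110010000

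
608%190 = 38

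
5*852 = 4260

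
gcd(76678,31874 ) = 2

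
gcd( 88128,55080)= 11016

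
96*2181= 209376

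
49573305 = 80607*615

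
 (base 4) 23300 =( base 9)1025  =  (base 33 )MQ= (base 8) 1360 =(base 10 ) 752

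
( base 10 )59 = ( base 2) 111011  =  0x3b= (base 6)135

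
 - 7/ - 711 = 7/711 = 0.01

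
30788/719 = 42  +  590/719  =  42.82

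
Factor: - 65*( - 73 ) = 5^1 * 13^1*73^1 = 4745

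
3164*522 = 1651608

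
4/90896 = 1/22724   =  0.00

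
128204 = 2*64102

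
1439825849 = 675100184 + 764725665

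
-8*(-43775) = 350200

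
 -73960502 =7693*(- 9614)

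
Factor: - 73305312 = -2^5* 3^1*763597^1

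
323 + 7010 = 7333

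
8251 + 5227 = 13478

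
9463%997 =490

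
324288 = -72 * ( - 4504 ) 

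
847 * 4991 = 4227377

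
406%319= 87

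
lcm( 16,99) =1584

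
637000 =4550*140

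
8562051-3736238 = 4825813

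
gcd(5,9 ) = 1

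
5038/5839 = 5038/5839 = 0.86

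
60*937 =56220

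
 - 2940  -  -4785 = 1845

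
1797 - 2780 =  - 983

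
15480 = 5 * 3096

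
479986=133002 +346984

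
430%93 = 58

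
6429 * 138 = 887202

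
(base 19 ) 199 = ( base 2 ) 1000011101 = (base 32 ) GT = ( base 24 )MD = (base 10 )541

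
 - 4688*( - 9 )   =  42192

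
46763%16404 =13955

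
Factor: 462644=2^2 * 7^1 * 13^1 * 31^1 * 41^1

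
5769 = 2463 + 3306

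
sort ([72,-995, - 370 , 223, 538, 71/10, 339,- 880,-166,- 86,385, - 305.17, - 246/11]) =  [ - 995, - 880, - 370, - 305.17, - 166, - 86 ,-246/11, 71/10  ,  72, 223,  339, 385, 538] 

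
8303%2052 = 95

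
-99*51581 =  - 5106519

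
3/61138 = 3/61138 = 0.00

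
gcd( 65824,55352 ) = 1496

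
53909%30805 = 23104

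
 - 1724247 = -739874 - 984373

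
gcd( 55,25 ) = 5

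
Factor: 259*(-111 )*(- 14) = 402486 = 2^1*3^1 *7^2 * 37^2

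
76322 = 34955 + 41367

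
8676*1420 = 12319920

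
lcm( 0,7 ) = 0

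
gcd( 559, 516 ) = 43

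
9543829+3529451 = 13073280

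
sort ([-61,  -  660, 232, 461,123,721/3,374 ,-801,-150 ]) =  [ - 801, - 660, - 150,-61,123, 232, 721/3,374,461]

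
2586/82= 1293/41 = 31.54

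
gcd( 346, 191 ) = 1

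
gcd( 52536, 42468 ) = 12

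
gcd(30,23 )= 1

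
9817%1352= 353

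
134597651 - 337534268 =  - 202936617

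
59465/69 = 59465/69 = 861.81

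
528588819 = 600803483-72214664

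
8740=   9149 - 409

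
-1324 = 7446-8770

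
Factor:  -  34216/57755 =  - 2^3*5^( - 1 )*7^1*13^1  *  47^1*11551^( - 1 ) 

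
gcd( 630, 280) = 70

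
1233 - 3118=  - 1885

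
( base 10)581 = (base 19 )1BB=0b1001000101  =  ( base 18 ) 1E5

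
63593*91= 5786963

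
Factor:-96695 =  - 5^1*83^1*233^1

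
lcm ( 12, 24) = 24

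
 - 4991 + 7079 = 2088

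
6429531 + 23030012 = 29459543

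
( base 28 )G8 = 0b111001000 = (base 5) 3311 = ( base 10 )456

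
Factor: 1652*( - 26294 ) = -2^3*7^1*59^1*13147^1 = - 43437688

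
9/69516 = 1/7724  =  0.00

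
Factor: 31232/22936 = 2^6*47^(  -  1 ) = 64/47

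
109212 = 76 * 1437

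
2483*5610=13929630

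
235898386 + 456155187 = 692053573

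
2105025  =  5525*381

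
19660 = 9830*2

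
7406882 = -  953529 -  - 8360411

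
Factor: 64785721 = 7^1*11^1*13^1*61^1*1061^1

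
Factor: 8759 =19^1 * 461^1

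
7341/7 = 7341/7=1048.71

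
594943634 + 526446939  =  1121390573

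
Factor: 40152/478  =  84  =  2^2* 3^1*7^1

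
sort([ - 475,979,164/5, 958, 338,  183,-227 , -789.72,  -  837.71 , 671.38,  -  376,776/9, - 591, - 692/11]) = [ - 837.71, - 789.72 ,  -  591, - 475, - 376, - 227, - 692/11, 164/5,776/9 , 183,338 , 671.38,958,979 ]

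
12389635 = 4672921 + 7716714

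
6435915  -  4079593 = 2356322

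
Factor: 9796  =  2^2*31^1 * 79^1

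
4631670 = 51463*90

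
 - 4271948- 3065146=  - 7337094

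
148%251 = 148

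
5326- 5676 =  - 350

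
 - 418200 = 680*( - 615 )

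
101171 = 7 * 14453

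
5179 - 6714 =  - 1535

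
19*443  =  8417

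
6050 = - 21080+27130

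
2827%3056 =2827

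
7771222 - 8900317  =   - 1129095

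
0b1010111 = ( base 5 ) 322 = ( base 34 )2j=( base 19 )4b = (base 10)87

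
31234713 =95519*327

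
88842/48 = 1850 + 7/8 = 1850.88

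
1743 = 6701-4958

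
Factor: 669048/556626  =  2^2*7^ ( - 1) * 29^ ( - 1 )*61^1 = 244/203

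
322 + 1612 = 1934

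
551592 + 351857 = 903449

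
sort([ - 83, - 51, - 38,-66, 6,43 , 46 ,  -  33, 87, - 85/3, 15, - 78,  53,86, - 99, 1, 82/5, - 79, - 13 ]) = [-99, - 83,-79, - 78,-66, - 51, - 38, - 33, - 85/3, - 13, 1,6, 15, 82/5, 43, 46, 53,  86, 87]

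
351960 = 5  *70392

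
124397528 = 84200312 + 40197216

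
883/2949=883/2949  =  0.30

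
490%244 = 2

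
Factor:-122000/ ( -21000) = 122/21 = 2^1*3^( - 1 )*7^( - 1)*61^1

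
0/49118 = 0 = 0.00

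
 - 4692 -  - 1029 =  - 3663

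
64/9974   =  32/4987 = 0.01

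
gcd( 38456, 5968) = 8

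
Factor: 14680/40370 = 2^2*11^(-1)=4/11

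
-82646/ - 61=1354 + 52/61 = 1354.85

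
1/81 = 1/81= 0.01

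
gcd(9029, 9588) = 1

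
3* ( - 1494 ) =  - 4482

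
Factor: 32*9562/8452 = 76496/2113=2^4 *7^1*683^1*2113^( - 1)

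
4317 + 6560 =10877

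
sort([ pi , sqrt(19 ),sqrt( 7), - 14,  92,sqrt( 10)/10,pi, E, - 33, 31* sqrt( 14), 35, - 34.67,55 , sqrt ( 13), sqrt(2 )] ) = [  -  34.67, - 33, - 14,sqrt(10 ) /10,sqrt(2 ),  sqrt(7 ) , E, pi,pi,sqrt( 13 ), sqrt( 19 ),35,55,92,31*sqrt( 14 )]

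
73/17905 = 73/17905  =  0.00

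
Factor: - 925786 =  - 2^1 * 17^1*73^1*373^1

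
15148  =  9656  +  5492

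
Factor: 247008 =2^5  *  3^1*31^1*83^1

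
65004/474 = 137 + 11/79= 137.14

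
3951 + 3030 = 6981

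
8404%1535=729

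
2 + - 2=0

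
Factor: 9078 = 2^1*3^1*17^1*89^1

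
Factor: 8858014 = 2^1*11^1*167^1*2411^1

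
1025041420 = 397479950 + 627561470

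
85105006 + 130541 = 85235547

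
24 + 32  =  56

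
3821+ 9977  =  13798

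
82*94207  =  7724974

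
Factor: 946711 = 863^1*1097^1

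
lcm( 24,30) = 120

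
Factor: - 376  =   - 2^3* 47^1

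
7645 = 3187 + 4458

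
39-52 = - 13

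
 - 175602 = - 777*226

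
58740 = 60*979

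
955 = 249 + 706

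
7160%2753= 1654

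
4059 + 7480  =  11539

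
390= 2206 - 1816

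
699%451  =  248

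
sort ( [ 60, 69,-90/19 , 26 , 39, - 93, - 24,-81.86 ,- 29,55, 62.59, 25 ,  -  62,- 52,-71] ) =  [ - 93,-81.86,-71,-62, - 52,  -  29,-24, - 90/19 , 25,26, 39, 55,60,62.59, 69 ]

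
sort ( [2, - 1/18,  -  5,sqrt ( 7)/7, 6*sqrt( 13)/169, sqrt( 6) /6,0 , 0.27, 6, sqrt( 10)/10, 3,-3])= [ - 5, - 3, - 1/18,0, 6*sqrt( 13 )/169, 0.27, sqrt(10) /10, sqrt( 7)/7,sqrt( 6) /6, 2, 3,  6]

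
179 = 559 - 380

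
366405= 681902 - 315497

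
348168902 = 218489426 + 129679476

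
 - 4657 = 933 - 5590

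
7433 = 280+7153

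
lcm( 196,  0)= 0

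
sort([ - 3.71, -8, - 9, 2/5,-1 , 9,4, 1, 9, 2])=[-9 ,  -  8, - 3.71, - 1, 2/5, 1 , 2,4,9, 9]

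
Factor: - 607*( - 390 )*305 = 2^1*3^1*5^2*13^1*61^1* 607^1 = 72202650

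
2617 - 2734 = - 117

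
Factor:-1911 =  - 3^1 * 7^2*13^1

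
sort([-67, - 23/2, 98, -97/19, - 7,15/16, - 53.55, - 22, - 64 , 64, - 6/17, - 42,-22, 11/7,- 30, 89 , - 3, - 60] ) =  [ - 67 , - 64, - 60, - 53.55,-42, - 30, - 22, - 22,-23/2, - 7,-97/19,-3, - 6/17, 15/16, 11/7, 64,89, 98]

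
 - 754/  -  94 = 8  +  1/47 = 8.02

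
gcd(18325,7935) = 5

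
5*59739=298695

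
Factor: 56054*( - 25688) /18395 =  - 2^4*5^( - 1)*13^1*19^1*283^(- 1 ) * 28027^1 = -110762704/1415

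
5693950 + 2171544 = 7865494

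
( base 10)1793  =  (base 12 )1055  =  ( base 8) 3401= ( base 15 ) 7E8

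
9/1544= 9/1544 =0.01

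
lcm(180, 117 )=2340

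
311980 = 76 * 4105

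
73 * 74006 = 5402438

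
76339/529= 144 +163/529= 144.31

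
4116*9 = 37044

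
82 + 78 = 160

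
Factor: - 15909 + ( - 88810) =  - 23^1 *29^1*157^1 = -  104719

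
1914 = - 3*( - 638 ) 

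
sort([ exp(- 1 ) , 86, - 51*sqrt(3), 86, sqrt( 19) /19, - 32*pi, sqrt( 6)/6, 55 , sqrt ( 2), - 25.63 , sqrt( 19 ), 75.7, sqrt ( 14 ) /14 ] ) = [ - 32*pi,-51*sqrt(3 ),-25.63, sqrt( 19 ) /19, sqrt(14)/14,exp( - 1 ), sqrt( 6 )/6, sqrt( 2),sqrt(19), 55,  75.7,86, 86]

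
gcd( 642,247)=1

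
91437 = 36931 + 54506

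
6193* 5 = 30965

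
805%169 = 129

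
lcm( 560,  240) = 1680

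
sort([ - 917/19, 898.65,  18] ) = [ - 917/19,18, 898.65]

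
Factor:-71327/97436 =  - 2^( - 2)*24359^ (  -  1)*71327^1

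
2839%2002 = 837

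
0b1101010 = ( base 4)1222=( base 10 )106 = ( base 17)64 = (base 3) 10221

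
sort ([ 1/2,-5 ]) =[ - 5, 1/2]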